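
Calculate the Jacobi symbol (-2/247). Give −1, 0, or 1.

-1

First reduce: -2 ≡ 245 (mod 247).
Reciprocity: 245 ≡ 1 and 247 ≡ 3 (mod 4), so (245/247) = +(247/245).
Reduce top mod 245: now compute (2/245).
Pull out 2: since 245 ≡ 5 (mod 8), (2/245) = -1.
Reached (1/245) = 1. Collecting the sign flips along the way, the symbol is -1.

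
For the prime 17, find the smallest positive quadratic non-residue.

(2/17) = +1, so 2 is a residue.
(3/17) = −1, so 3 is the smallest positive non-residue mod 17.

3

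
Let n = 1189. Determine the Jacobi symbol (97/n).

1

Reciprocity: 97 ≡ 1 and 1189 ≡ 1 (mod 4), so (97/1189) = +(1189/97).
Reduce top mod 97: now compute (25/97).
Reciprocity: 25 ≡ 1 and 97 ≡ 1 (mod 4), so (25/97) = +(97/25).
Reduce top mod 25: now compute (22/25).
Pull out 2: since 25 ≡ 1 (mod 8), (2/25) = +1.
Reciprocity: 11 ≡ 3 and 25 ≡ 1 (mod 4), so (11/25) = +(25/11).
Reduce top mod 11: now compute (3/11).
Reciprocity: 3 ≡ 3 and 11 ≡ 3 (mod 4), so (3/11) = −(11/3).
Reduce top mod 3: now compute (2/3).
Pull out 2: since 3 ≡ 3 (mod 8), (2/3) = -1.
Reached (1/3) = 1. Collecting the sign flips along the way, the symbol is +1.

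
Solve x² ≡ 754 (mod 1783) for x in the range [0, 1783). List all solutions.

495, 1288

Since 1783 ≡ 3 (mod 4), a square root of 754 is 754^((1783+1)/4) = 754^446 mod 1783.
Repeated squaring: 754^2≡1522, 754^4≡367, 754^8≡964, 754^16≡353, 754^32≡1582, 754^64≡1175, 754^128≡583, 754^256≡1119 (mod 1783).
754^446 = 754^(256+128+32+16+8+4+2) ≡ 495 (mod 1783).
Check: 495² = 245025 ≡ 754 (mod 1783). The two roots are 495 and 1288.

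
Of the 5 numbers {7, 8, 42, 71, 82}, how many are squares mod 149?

(7/149) = +1 → QR.
(8/149) = -1 → non-residue.
(42/149) = +1 → QR.
(71/149) = -1 → non-residue.
(82/149) = +1 → QR.
Total quadratic residues among the 5: 3.

3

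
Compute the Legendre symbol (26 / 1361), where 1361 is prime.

Pull out 2: since 1361 ≡ 1 (mod 8), (2/1361) = +1.
Reciprocity: 13 ≡ 1 and 1361 ≡ 1 (mod 4), so (13/1361) = +(1361/13).
Reduce top mod 13: now compute (9/13).
Reciprocity: 9 ≡ 1 and 13 ≡ 1 (mod 4), so (9/13) = +(13/9).
Reduce top mod 9: now compute (4/9).
Pull out 2^2: since 9 ≡ 1 (mod 8), (2/9) = +1, so (2/9)^2 = +1.
Reached (1/9) = 1. Collecting the sign flips along the way, the symbol is +1.

1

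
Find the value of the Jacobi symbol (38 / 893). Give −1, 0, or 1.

Pull out 2: since 893 ≡ 5 (mod 8), (2/893) = -1.
Reciprocity: 19 ≡ 3 and 893 ≡ 1 (mod 4), so (19/893) = +(893/19).
Reduce top mod 19: now compute (0/19).
Top reduces to 0: gcd > 1, so the symbol is 0.

0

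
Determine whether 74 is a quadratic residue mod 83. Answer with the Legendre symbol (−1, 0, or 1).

-1

Euler's criterion: (74/83) ≡ 74^41 (mod 83).
74^2 ≡ 81 (mod 83)
74^4 ≡ 4 (mod 83)
74^8 ≡ 16 (mod 83)
74^16 ≡ 7 (mod 83)
74^32 ≡ 49 (mod 83)
74^41 = 74^(32+8+1) ≡ 82 (mod 83).
Result is 82 ≡ −1, so (74/83) = −1.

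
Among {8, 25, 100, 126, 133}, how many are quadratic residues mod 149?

(8/149) = -1 → non-residue.
(25/149) = +1 → QR.
(100/149) = +1 → QR.
(126/149) = -1 → non-residue.
(133/149) = +1 → QR.
Total quadratic residues among the 5: 3.

3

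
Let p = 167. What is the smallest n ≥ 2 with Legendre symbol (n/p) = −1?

(2/167) = +1, so 2 is a residue.
(3/167) = +1, so 3 is a residue.
(4/167) = +1, so 4 is a residue.
(5/167) = −1, so 5 is the smallest positive non-residue mod 167.

5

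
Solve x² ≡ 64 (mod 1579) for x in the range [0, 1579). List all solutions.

8, 1571

Since 1579 ≡ 3 (mod 4), a square root of 64 is 64^((1579+1)/4) = 64^395 mod 1579.
Repeated squaring: 64^2≡938, 64^4≡341, 64^8≡1014, 64^16≡267, 64^32≡234, 64^64≡1070, 64^128≡125, 64^256≡1414 (mod 1579).
64^395 = 64^(256+128+8+2+1) ≡ 1571 (mod 1579).
Check: 1571² = 2468041 ≡ 64 (mod 1579). The two roots are 8 and 1571.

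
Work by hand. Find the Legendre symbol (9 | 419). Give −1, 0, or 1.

1

Reciprocity: 9 ≡ 1 and 419 ≡ 3 (mod 4), so (9/419) = +(419/9).
Reduce top mod 9: now compute (5/9).
Reciprocity: 5 ≡ 1 and 9 ≡ 1 (mod 4), so (5/9) = +(9/5).
Reduce top mod 5: now compute (4/5).
Pull out 2^2: since 5 ≡ 5 (mod 8), (2/5) = -1, so (2/5)^2 = +1.
Reached (1/5) = 1. Collecting the sign flips along the way, the symbol is +1.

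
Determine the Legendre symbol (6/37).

Euler's criterion: (6/37) ≡ 6^18 (mod 37).
6^2 ≡ 36 (mod 37)
6^4 ≡ 1 (mod 37)
6^8 ≡ 1 (mod 37)
6^16 ≡ 1 (mod 37)
6^18 = 6^(16+2) ≡ 36 (mod 37).
Result is 36 ≡ −1, so (6/37) = −1.

-1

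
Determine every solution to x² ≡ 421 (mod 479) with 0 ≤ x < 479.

30, 449

Since 479 ≡ 3 (mod 4), a square root of 421 is 421^((479+1)/4) = 421^120 mod 479.
Repeated squaring: 421^2≡11, 421^4≡121, 421^8≡271, 421^16≡154, 421^32≡245, 421^64≡150 (mod 479).
421^120 = 421^(64+32+16+8) ≡ 30 (mod 479).
Check: 30² = 900 ≡ 421 (mod 479). The two roots are 30 and 449.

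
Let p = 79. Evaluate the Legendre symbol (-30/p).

1

Euler's criterion: (-30/79) ≡ 49^39 (mod 79).
49^2 ≡ 31 (mod 79)
49^4 ≡ 13 (mod 79)
49^8 ≡ 11 (mod 79)
49^16 ≡ 42 (mod 79)
49^32 ≡ 26 (mod 79)
49^39 = 49^(32+4+2+1) ≡ 1 (mod 79).
Result is 1, so (-30/79) = 1.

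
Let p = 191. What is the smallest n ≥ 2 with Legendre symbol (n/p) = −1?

(2/191) = +1, so 2 is a residue.
(3/191) = +1, so 3 is a residue.
(4/191) = +1, so 4 is a residue.
(5/191) = +1, so 5 is a residue.
(6/191) = +1, so 6 is a residue.
(7/191) = −1, so 7 is the smallest positive non-residue mod 191.

7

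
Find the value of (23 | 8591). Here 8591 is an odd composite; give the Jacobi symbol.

Reciprocity: 23 ≡ 3 and 8591 ≡ 3 (mod 4), so (23/8591) = −(8591/23).
Reduce top mod 23: now compute (12/23).
Pull out 2^2: since 23 ≡ 7 (mod 8), (2/23) = +1, so (2/23)^2 = +1.
Reciprocity: 3 ≡ 3 and 23 ≡ 3 (mod 4), so (3/23) = −(23/3).
Reduce top mod 3: now compute (2/3).
Pull out 2: since 3 ≡ 3 (mod 8), (2/3) = -1.
Reached (1/3) = 1. Collecting the sign flips along the way, the symbol is -1.

-1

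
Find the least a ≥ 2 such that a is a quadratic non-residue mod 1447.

3

(2/1447) = +1, so 2 is a residue.
(3/1447) = −1, so 3 is the smallest positive non-residue mod 1447.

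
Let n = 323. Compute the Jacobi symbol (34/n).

Pull out 2: since 323 ≡ 3 (mod 8), (2/323) = -1.
Reciprocity: 17 ≡ 1 and 323 ≡ 3 (mod 4), so (17/323) = +(323/17).
Reduce top mod 17: now compute (0/17).
Top reduces to 0: gcd > 1, so the symbol is 0.

0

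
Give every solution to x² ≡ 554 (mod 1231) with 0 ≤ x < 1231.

177, 1054

Since 1231 ≡ 3 (mod 4), a square root of 554 is 554^((1231+1)/4) = 554^308 mod 1231.
Repeated squaring: 554^2≡397, 554^4≡41, 554^8≡450, 554^16≡616, 554^32≡308, 554^64≡77, 554^128≡1005, 554^256≡605 (mod 1231).
554^308 = 554^(256+32+16+4) ≡ 177 (mod 1231).
Check: 177² = 31329 ≡ 554 (mod 1231). The two roots are 177 and 1054.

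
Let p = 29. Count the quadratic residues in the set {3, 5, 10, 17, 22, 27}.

2

(3/29) = -1 → non-residue.
(5/29) = +1 → QR.
(10/29) = -1 → non-residue.
(17/29) = -1 → non-residue.
(22/29) = +1 → QR.
(27/29) = -1 → non-residue.
Total quadratic residues among the 6: 2.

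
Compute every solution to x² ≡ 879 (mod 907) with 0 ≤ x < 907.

Since 907 ≡ 3 (mod 4), a square root of 879 is 879^((907+1)/4) = 879^227 mod 907.
Repeated squaring: 879^2≡784, 879^4≡617, 879^8≡656, 879^16≡418, 879^32≡580, 879^64≡810, 879^128≡339 (mod 907).
879^227 = 879^(128+64+32+2+1) ≡ 60 (mod 907).
Check: 60² = 3600 ≡ 879 (mod 907). The two roots are 60 and 847.

60, 847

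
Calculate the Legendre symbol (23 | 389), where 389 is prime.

Reciprocity: 23 ≡ 3 and 389 ≡ 1 (mod 4), so (23/389) = +(389/23).
Reduce top mod 23: now compute (21/23).
Reciprocity: 21 ≡ 1 and 23 ≡ 3 (mod 4), so (21/23) = +(23/21).
Reduce top mod 21: now compute (2/21).
Pull out 2: since 21 ≡ 5 (mod 8), (2/21) = -1.
Reached (1/21) = 1. Collecting the sign flips along the way, the symbol is -1.

-1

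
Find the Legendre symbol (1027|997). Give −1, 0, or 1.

First reduce: 1027 ≡ 30 (mod 997).
Pull out 2: since 997 ≡ 5 (mod 8), (2/997) = -1.
Reciprocity: 15 ≡ 3 and 997 ≡ 1 (mod 4), so (15/997) = +(997/15).
Reduce top mod 15: now compute (7/15).
Reciprocity: 7 ≡ 3 and 15 ≡ 3 (mod 4), so (7/15) = −(15/7).
Reduce top mod 7: now compute (1/7).
Reached (1/7) = 1. Collecting the sign flips along the way, the symbol is +1.

1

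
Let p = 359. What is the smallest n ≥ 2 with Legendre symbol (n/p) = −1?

7

(2/359) = +1, so 2 is a residue.
(3/359) = +1, so 3 is a residue.
(4/359) = +1, so 4 is a residue.
(5/359) = +1, so 5 is a residue.
(6/359) = +1, so 6 is a residue.
(7/359) = −1, so 7 is the smallest positive non-residue mod 359.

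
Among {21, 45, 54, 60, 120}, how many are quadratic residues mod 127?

3

(21/127) = +1 → QR.
(45/127) = -1 → non-residue.
(54/127) = -1 → non-residue.
(60/127) = +1 → QR.
(120/127) = +1 → QR.
Total quadratic residues among the 5: 3.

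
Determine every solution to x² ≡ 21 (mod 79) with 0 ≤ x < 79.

10, 69

Since 79 ≡ 3 (mod 4), a square root of 21 is 21^((79+1)/4) = 21^20 mod 79.
Repeated squaring: 21^2≡46, 21^4≡62, 21^8≡52, 21^16≡18 (mod 79).
21^20 = 21^(16+4) ≡ 10 (mod 79).
Check: 10² = 100 ≡ 21 (mod 79). The two roots are 10 and 69.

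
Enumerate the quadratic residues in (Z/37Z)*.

Square k = 1,…,18 (k and 37−k give the same square):
1²=1, 2²=4, 3²=9, 4²=16, 5²=25, 6²=36, 7²≡12, 8²≡27, 9²≡7, 10²≡26, 11²≡10, 12²≡33, 13²≡21, 14²≡11, 15²≡3, 16²≡34, 17²≡30, 18²≡28 (mod 37).
So the quadratic residues mod 37 are {1, 3, 4, 7, 9, 10, 11, 12, 16, 21, 25, 26, 27, 28, 30, 33, 34, 36}.

1, 3, 4, 7, 9, 10, 11, 12, 16, 21, 25, 26, 27, 28, 30, 33, 34, 36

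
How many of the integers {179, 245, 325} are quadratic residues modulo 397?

(179/397) = +1 → QR.
(245/397) = -1 → non-residue.
(325/397) = -1 → non-residue.
Total quadratic residues among the 3: 1.

1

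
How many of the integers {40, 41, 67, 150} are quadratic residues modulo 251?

2

(40/251) = -1 → non-residue.
(41/251) = +1 → QR.
(67/251) = +1 → QR.
(150/251) = -1 → non-residue.
Total quadratic residues among the 4: 2.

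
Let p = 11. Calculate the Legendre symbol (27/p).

1

Euler's criterion: (27/11) ≡ 5^5 (mod 11).
5^2 ≡ 3 (mod 11)
5^4 ≡ 9 (mod 11)
5^5 = 5^(4+1) ≡ 1 (mod 11).
Result is 1, so (27/11) = 1.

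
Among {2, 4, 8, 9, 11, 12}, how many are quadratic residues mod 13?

(2/13) = -1 → non-residue.
(4/13) = +1 → QR.
(8/13) = -1 → non-residue.
(9/13) = +1 → QR.
(11/13) = -1 → non-residue.
(12/13) = +1 → QR.
Total quadratic residues among the 6: 3.

3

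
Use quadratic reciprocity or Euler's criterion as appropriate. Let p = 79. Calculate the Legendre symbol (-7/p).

1

Euler's criterion: (-7/79) ≡ 72^39 (mod 79).
72^2 ≡ 49 (mod 79)
72^4 ≡ 31 (mod 79)
72^8 ≡ 13 (mod 79)
72^16 ≡ 11 (mod 79)
72^32 ≡ 42 (mod 79)
72^39 = 72^(32+4+2+1) ≡ 1 (mod 79).
Result is 1, so (-7/79) = 1.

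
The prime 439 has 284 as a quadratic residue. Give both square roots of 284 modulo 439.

140, 299

Since 439 ≡ 3 (mod 4), a square root of 284 is 284^((439+1)/4) = 284^110 mod 439.
Repeated squaring: 284^2≡319, 284^4≡352, 284^8≡106, 284^16≡261, 284^32≡76, 284^64≡69 (mod 439).
284^110 = 284^(64+32+8+4+2) ≡ 140 (mod 439).
Check: 140² = 19600 ≡ 284 (mod 439). The two roots are 140 and 299.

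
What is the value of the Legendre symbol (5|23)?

Euler's criterion: (5/23) ≡ 5^11 (mod 23).
5^2 ≡ 2 (mod 23)
5^4 ≡ 4 (mod 23)
5^8 ≡ 16 (mod 23)
5^11 = 5^(8+2+1) ≡ 22 (mod 23).
Result is 22 ≡ −1, so (5/23) = −1.

-1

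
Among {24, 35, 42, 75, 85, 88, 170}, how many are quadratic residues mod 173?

4

(24/173) = +1 → QR.
(35/173) = +1 → QR.
(42/173) = -1 → non-residue.
(75/173) = -1 → non-residue.
(85/173) = +1 → QR.
(88/173) = +1 → QR.
(170/173) = -1 → non-residue.
Total quadratic residues among the 7: 4.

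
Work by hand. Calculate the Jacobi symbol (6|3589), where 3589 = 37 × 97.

-1

Pull out 2: since 3589 ≡ 5 (mod 8), (2/3589) = -1.
Reciprocity: 3 ≡ 3 and 3589 ≡ 1 (mod 4), so (3/3589) = +(3589/3).
Reduce top mod 3: now compute (1/3).
Reached (1/3) = 1. Collecting the sign flips along the way, the symbol is -1.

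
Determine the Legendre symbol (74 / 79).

-1

Euler's criterion: (74/79) ≡ 74^39 (mod 79).
74^2 ≡ 25 (mod 79)
74^4 ≡ 72 (mod 79)
74^8 ≡ 49 (mod 79)
74^16 ≡ 31 (mod 79)
74^32 ≡ 13 (mod 79)
74^39 = 74^(32+4+2+1) ≡ 78 (mod 79).
Result is 78 ≡ −1, so (74/79) = −1.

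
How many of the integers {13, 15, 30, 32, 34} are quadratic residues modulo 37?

2

(13/37) = -1 → non-residue.
(15/37) = -1 → non-residue.
(30/37) = +1 → QR.
(32/37) = -1 → non-residue.
(34/37) = +1 → QR.
Total quadratic residues among the 5: 2.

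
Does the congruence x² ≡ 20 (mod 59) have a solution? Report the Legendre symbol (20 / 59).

1

Euler's criterion: (20/59) ≡ 20^29 (mod 59).
20^2 ≡ 46 (mod 59)
20^4 ≡ 51 (mod 59)
20^8 ≡ 5 (mod 59)
20^16 ≡ 25 (mod 59)
20^29 = 20^(16+8+4+1) ≡ 1 (mod 59).
Result is 1, so (20/59) = 1.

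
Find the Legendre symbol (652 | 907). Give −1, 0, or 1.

Pull out 2^2: since 907 ≡ 3 (mod 8), (2/907) = -1, so (2/907)^2 = +1.
Reciprocity: 163 ≡ 3 and 907 ≡ 3 (mod 4), so (163/907) = −(907/163).
Reduce top mod 163: now compute (92/163).
Pull out 2^2: since 163 ≡ 3 (mod 8), (2/163) = -1, so (2/163)^2 = +1.
Reciprocity: 23 ≡ 3 and 163 ≡ 3 (mod 4), so (23/163) = −(163/23).
Reduce top mod 23: now compute (2/23).
Pull out 2: since 23 ≡ 7 (mod 8), (2/23) = +1.
Reached (1/23) = 1. Collecting the sign flips along the way, the symbol is +1.

1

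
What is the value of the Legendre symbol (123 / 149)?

1

Reciprocity: 123 ≡ 3 and 149 ≡ 1 (mod 4), so (123/149) = +(149/123).
Reduce top mod 123: now compute (26/123).
Pull out 2: since 123 ≡ 3 (mod 8), (2/123) = -1.
Reciprocity: 13 ≡ 1 and 123 ≡ 3 (mod 4), so (13/123) = +(123/13).
Reduce top mod 13: now compute (6/13).
Pull out 2: since 13 ≡ 5 (mod 8), (2/13) = -1.
Reciprocity: 3 ≡ 3 and 13 ≡ 1 (mod 4), so (3/13) = +(13/3).
Reduce top mod 3: now compute (1/3).
Reached (1/3) = 1. Collecting the sign flips along the way, the symbol is +1.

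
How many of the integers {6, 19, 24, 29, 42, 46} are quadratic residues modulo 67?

(6/67) = +1 → QR.
(19/67) = +1 → QR.
(24/67) = +1 → QR.
(29/67) = +1 → QR.
(42/67) = -1 → non-residue.
(46/67) = -1 → non-residue.
Total quadratic residues among the 6: 4.

4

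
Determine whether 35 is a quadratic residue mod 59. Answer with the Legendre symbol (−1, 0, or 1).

Reciprocity: 35 ≡ 3 and 59 ≡ 3 (mod 4), so (35/59) = −(59/35).
Reduce top mod 35: now compute (24/35).
Pull out 2^3: since 35 ≡ 3 (mod 8), (2/35) = -1, so (2/35)^3 = -1.
Reciprocity: 3 ≡ 3 and 35 ≡ 3 (mod 4), so (3/35) = −(35/3).
Reduce top mod 3: now compute (2/3).
Pull out 2: since 3 ≡ 3 (mod 8), (2/3) = -1.
Reached (1/3) = 1. Collecting the sign flips along the way, the symbol is +1.

1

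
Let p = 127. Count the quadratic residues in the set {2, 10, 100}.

2

(2/127) = +1 → QR.
(10/127) = -1 → non-residue.
(100/127) = +1 → QR.
Total quadratic residues among the 3: 2.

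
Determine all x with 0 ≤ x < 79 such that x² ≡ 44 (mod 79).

26, 53

Since 79 ≡ 3 (mod 4), a square root of 44 is 44^((79+1)/4) = 44^20 mod 79.
Repeated squaring: 44^2≡40, 44^4≡20, 44^8≡5, 44^16≡25 (mod 79).
44^20 = 44^(16+4) ≡ 26 (mod 79).
Check: 26² = 676 ≡ 44 (mod 79). The two roots are 26 and 53.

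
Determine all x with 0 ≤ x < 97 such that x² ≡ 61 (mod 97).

35, 62

97 ≡ 1 (mod 4), so we find a root by search.
Trying successive values, 35² = 1225 ≡ 61 (mod 97). The other root is 97 − 35 = 62.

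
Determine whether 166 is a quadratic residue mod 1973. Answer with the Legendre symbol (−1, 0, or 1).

-1

Pull out 2: since 1973 ≡ 5 (mod 8), (2/1973) = -1.
Reciprocity: 83 ≡ 3 and 1973 ≡ 1 (mod 4), so (83/1973) = +(1973/83).
Reduce top mod 83: now compute (64/83).
Pull out 2^6: since 83 ≡ 3 (mod 8), (2/83) = -1, so (2/83)^6 = +1.
Reached (1/83) = 1. Collecting the sign flips along the way, the symbol is -1.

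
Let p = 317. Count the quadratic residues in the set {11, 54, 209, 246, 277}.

(11/317) = +1 → QR.
(54/317) = +1 → QR.
(209/317) = -1 → non-residue.
(246/317) = -1 → non-residue.
(277/317) = +1 → QR.
Total quadratic residues among the 5: 3.

3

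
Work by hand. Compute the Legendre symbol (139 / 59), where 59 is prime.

1

Euler's criterion: (139/59) ≡ 21^29 (mod 59).
21^2 ≡ 28 (mod 59)
21^4 ≡ 17 (mod 59)
21^8 ≡ 53 (mod 59)
21^16 ≡ 36 (mod 59)
21^29 = 21^(16+8+4+1) ≡ 1 (mod 59).
Result is 1, so (139/59) = 1.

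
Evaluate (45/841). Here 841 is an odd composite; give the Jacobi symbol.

Reciprocity: 45 ≡ 1 and 841 ≡ 1 (mod 4), so (45/841) = +(841/45).
Reduce top mod 45: now compute (31/45).
Reciprocity: 31 ≡ 3 and 45 ≡ 1 (mod 4), so (31/45) = +(45/31).
Reduce top mod 31: now compute (14/31).
Pull out 2: since 31 ≡ 7 (mod 8), (2/31) = +1.
Reciprocity: 7 ≡ 3 and 31 ≡ 3 (mod 4), so (7/31) = −(31/7).
Reduce top mod 7: now compute (3/7).
Reciprocity: 3 ≡ 3 and 7 ≡ 3 (mod 4), so (3/7) = −(7/3).
Reduce top mod 3: now compute (1/3).
Reached (1/3) = 1. Collecting the sign flips along the way, the symbol is +1.

1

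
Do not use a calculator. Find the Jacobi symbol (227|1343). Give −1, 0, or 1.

Reciprocity: 227 ≡ 3 and 1343 ≡ 3 (mod 4), so (227/1343) = −(1343/227).
Reduce top mod 227: now compute (208/227).
Pull out 2^4: since 227 ≡ 3 (mod 8), (2/227) = -1, so (2/227)^4 = +1.
Reciprocity: 13 ≡ 1 and 227 ≡ 3 (mod 4), so (13/227) = +(227/13).
Reduce top mod 13: now compute (6/13).
Pull out 2: since 13 ≡ 5 (mod 8), (2/13) = -1.
Reciprocity: 3 ≡ 3 and 13 ≡ 1 (mod 4), so (3/13) = +(13/3).
Reduce top mod 3: now compute (1/3).
Reached (1/3) = 1. Collecting the sign flips along the way, the symbol is +1.

1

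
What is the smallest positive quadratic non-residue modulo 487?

(2/487) = +1, so 2 is a residue.
(3/487) = −1, so 3 is the smallest positive non-residue mod 487.

3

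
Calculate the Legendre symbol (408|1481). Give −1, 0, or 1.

-1

Pull out 2^3: since 1481 ≡ 1 (mod 8), (2/1481) = +1, so (2/1481)^3 = +1.
Reciprocity: 51 ≡ 3 and 1481 ≡ 1 (mod 4), so (51/1481) = +(1481/51).
Reduce top mod 51: now compute (2/51).
Pull out 2: since 51 ≡ 3 (mod 8), (2/51) = -1.
Reached (1/51) = 1. Collecting the sign flips along the way, the symbol is -1.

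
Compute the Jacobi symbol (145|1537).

0

Reciprocity: 145 ≡ 1 and 1537 ≡ 1 (mod 4), so (145/1537) = +(1537/145).
Reduce top mod 145: now compute (87/145).
Reciprocity: 87 ≡ 3 and 145 ≡ 1 (mod 4), so (87/145) = +(145/87).
Reduce top mod 87: now compute (58/87).
Pull out 2: since 87 ≡ 7 (mod 8), (2/87) = +1.
Reciprocity: 29 ≡ 1 and 87 ≡ 3 (mod 4), so (29/87) = +(87/29).
Reduce top mod 29: now compute (0/29).
Top reduces to 0: gcd > 1, so the symbol is 0.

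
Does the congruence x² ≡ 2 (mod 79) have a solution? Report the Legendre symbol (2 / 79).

1

Pull out 2: since 79 ≡ 7 (mod 8), (2/79) = +1.
Reached (1/79) = 1. Collecting the sign flips along the way, the symbol is +1.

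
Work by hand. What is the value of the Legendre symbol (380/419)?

Euler's criterion: (380/419) ≡ 380^209 (mod 419).
380^2 ≡ 264 (mod 419)
380^4 ≡ 142 (mod 419)
380^8 ≡ 52 (mod 419)
380^16 ≡ 190 (mod 419)
380^32 ≡ 66 (mod 419)
380^64 ≡ 166 (mod 419)
380^128 ≡ 321 (mod 419)
380^209 = 380^(128+64+16+1) ≡ 418 (mod 419).
Result is 418 ≡ −1, so (380/419) = −1.

-1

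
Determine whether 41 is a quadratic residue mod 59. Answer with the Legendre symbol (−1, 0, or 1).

1

Reciprocity: 41 ≡ 1 and 59 ≡ 3 (mod 4), so (41/59) = +(59/41).
Reduce top mod 41: now compute (18/41).
Pull out 2: since 41 ≡ 1 (mod 8), (2/41) = +1.
Reciprocity: 9 ≡ 1 and 41 ≡ 1 (mod 4), so (9/41) = +(41/9).
Reduce top mod 9: now compute (5/9).
Reciprocity: 5 ≡ 1 and 9 ≡ 1 (mod 4), so (5/9) = +(9/5).
Reduce top mod 5: now compute (4/5).
Pull out 2^2: since 5 ≡ 5 (mod 8), (2/5) = -1, so (2/5)^2 = +1.
Reached (1/5) = 1. Collecting the sign flips along the way, the symbol is +1.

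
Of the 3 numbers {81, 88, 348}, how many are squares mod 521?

2

(81/521) = +1 → QR.
(88/521) = +1 → QR.
(348/521) = -1 → non-residue.
Total quadratic residues among the 3: 2.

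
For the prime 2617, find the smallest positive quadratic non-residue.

(2/2617) = +1, so 2 is a residue.
(3/2617) = +1, so 3 is a residue.
(4/2617) = +1, so 4 is a residue.
(5/2617) = −1, so 5 is the smallest positive non-residue mod 2617.

5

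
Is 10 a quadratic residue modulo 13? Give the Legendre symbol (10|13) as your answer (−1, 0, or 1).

1

Pull out 2: since 13 ≡ 5 (mod 8), (2/13) = -1.
Reciprocity: 5 ≡ 1 and 13 ≡ 1 (mod 4), so (5/13) = +(13/5).
Reduce top mod 5: now compute (3/5).
Reciprocity: 3 ≡ 3 and 5 ≡ 1 (mod 4), so (3/5) = +(5/3).
Reduce top mod 3: now compute (2/3).
Pull out 2: since 3 ≡ 3 (mod 8), (2/3) = -1.
Reached (1/3) = 1. Collecting the sign flips along the way, the symbol is +1.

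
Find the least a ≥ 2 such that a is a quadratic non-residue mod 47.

(2/47) = +1, so 2 is a residue.
(3/47) = +1, so 3 is a residue.
(4/47) = +1, so 4 is a residue.
(5/47) = −1, so 5 is the smallest positive non-residue mod 47.

5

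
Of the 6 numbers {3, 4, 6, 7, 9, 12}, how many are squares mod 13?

(3/13) = +1 → QR.
(4/13) = +1 → QR.
(6/13) = -1 → non-residue.
(7/13) = -1 → non-residue.
(9/13) = +1 → QR.
(12/13) = +1 → QR.
Total quadratic residues among the 6: 4.

4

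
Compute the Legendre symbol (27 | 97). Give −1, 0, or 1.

1

Reciprocity: 27 ≡ 3 and 97 ≡ 1 (mod 4), so (27/97) = +(97/27).
Reduce top mod 27: now compute (16/27).
Pull out 2^4: since 27 ≡ 3 (mod 8), (2/27) = -1, so (2/27)^4 = +1.
Reached (1/27) = 1. Collecting the sign flips along the way, the symbol is +1.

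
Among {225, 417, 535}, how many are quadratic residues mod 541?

2

(225/541) = +1 → QR.
(417/541) = +1 → QR.
(535/541) = -1 → non-residue.
Total quadratic residues among the 3: 2.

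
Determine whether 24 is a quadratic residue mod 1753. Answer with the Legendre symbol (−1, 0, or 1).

Pull out 2^3: since 1753 ≡ 1 (mod 8), (2/1753) = +1, so (2/1753)^3 = +1.
Reciprocity: 3 ≡ 3 and 1753 ≡ 1 (mod 4), so (3/1753) = +(1753/3).
Reduce top mod 3: now compute (1/3).
Reached (1/3) = 1. Collecting the sign flips along the way, the symbol is +1.

1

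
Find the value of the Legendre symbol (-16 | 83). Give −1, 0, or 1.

Euler's criterion: (-16/83) ≡ 67^41 (mod 83).
67^2 ≡ 7 (mod 83)
67^4 ≡ 49 (mod 83)
67^8 ≡ 77 (mod 83)
67^16 ≡ 36 (mod 83)
67^32 ≡ 51 (mod 83)
67^41 = 67^(32+8+1) ≡ 82 (mod 83).
Result is 82 ≡ −1, so (-16/83) = −1.

-1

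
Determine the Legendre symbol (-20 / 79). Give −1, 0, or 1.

First reduce: -20 ≡ 59 (mod 79).
Reciprocity: 59 ≡ 3 and 79 ≡ 3 (mod 4), so (59/79) = −(79/59).
Reduce top mod 59: now compute (20/59).
Pull out 2^2: since 59 ≡ 3 (mod 8), (2/59) = -1, so (2/59)^2 = +1.
Reciprocity: 5 ≡ 1 and 59 ≡ 3 (mod 4), so (5/59) = +(59/5).
Reduce top mod 5: now compute (4/5).
Pull out 2^2: since 5 ≡ 5 (mod 8), (2/5) = -1, so (2/5)^2 = +1.
Reached (1/5) = 1. Collecting the sign flips along the way, the symbol is -1.

-1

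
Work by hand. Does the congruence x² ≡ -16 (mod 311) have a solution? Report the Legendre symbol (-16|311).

Euler's criterion: (-16/311) ≡ 295^155 (mod 311).
295^2 ≡ 256 (mod 311)
295^4 ≡ 226 (mod 311)
295^8 ≡ 72 (mod 311)
295^16 ≡ 208 (mod 311)
295^32 ≡ 35 (mod 311)
295^64 ≡ 292 (mod 311)
295^128 ≡ 50 (mod 311)
295^155 = 295^(128+16+8+2+1) ≡ 310 (mod 311).
Result is 310 ≡ −1, so (-16/311) = −1.

-1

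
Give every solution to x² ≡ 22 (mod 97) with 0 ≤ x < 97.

33, 64

97 ≡ 1 (mod 4), so we find a root by search.
Trying successive values, 33² = 1089 ≡ 22 (mod 97). The other root is 97 − 33 = 64.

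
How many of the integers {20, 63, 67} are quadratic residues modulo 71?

1

(20/71) = +1 → QR.
(63/71) = -1 → non-residue.
(67/71) = -1 → non-residue.
Total quadratic residues among the 3: 1.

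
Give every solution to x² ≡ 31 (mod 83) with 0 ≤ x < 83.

23, 60

Since 83 ≡ 3 (mod 4), a square root of 31 is 31^((83+1)/4) = 31^21 mod 83.
Repeated squaring: 31^2≡48, 31^4≡63, 31^8≡68, 31^16≡59 (mod 83).
31^21 = 31^(16+4+1) ≡ 23 (mod 83).
Check: 23² = 529 ≡ 31 (mod 83). The two roots are 23 and 60.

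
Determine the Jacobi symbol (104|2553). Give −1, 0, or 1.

Pull out 2^3: since 2553 ≡ 1 (mod 8), (2/2553) = +1, so (2/2553)^3 = +1.
Reciprocity: 13 ≡ 1 and 2553 ≡ 1 (mod 4), so (13/2553) = +(2553/13).
Reduce top mod 13: now compute (5/13).
Reciprocity: 5 ≡ 1 and 13 ≡ 1 (mod 4), so (5/13) = +(13/5).
Reduce top mod 5: now compute (3/5).
Reciprocity: 3 ≡ 3 and 5 ≡ 1 (mod 4), so (3/5) = +(5/3).
Reduce top mod 3: now compute (2/3).
Pull out 2: since 3 ≡ 3 (mod 8), (2/3) = -1.
Reached (1/3) = 1. Collecting the sign flips along the way, the symbol is -1.

-1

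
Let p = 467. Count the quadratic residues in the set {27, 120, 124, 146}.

3

(27/467) = +1 → QR.
(120/467) = +1 → QR.
(124/467) = -1 → non-residue.
(146/467) = +1 → QR.
Total quadratic residues among the 4: 3.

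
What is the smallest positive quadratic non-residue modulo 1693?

2

(2/1693) = −1, so 2 is the smallest positive non-residue mod 1693.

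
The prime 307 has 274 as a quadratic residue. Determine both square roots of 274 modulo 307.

46, 261

Since 307 ≡ 3 (mod 4), a square root of 274 is 274^((307+1)/4) = 274^77 mod 307.
Repeated squaring: 274^2≡168, 274^4≡287, 274^8≡93, 274^16≡53, 274^32≡46, 274^64≡274 (mod 307).
274^77 = 274^(64+8+4+1) ≡ 46 (mod 307).
Check: 46² = 2116 ≡ 274 (mod 307). The two roots are 46 and 261.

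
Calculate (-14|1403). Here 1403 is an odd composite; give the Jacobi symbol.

First reduce: -14 ≡ 1389 (mod 1403).
Reciprocity: 1389 ≡ 1 and 1403 ≡ 3 (mod 4), so (1389/1403) = +(1403/1389).
Reduce top mod 1389: now compute (14/1389).
Pull out 2: since 1389 ≡ 5 (mod 8), (2/1389) = -1.
Reciprocity: 7 ≡ 3 and 1389 ≡ 1 (mod 4), so (7/1389) = +(1389/7).
Reduce top mod 7: now compute (3/7).
Reciprocity: 3 ≡ 3 and 7 ≡ 3 (mod 4), so (3/7) = −(7/3).
Reduce top mod 3: now compute (1/3).
Reached (1/3) = 1. Collecting the sign flips along the way, the symbol is +1.

1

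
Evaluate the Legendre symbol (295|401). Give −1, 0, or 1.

Euler's criterion: (295/401) ≡ 295^200 (mod 401).
295^2 ≡ 8 (mod 401)
295^4 ≡ 64 (mod 401)
295^8 ≡ 86 (mod 401)
295^16 ≡ 178 (mod 401)
295^32 ≡ 5 (mod 401)
295^64 ≡ 25 (mod 401)
295^128 ≡ 224 (mod 401)
295^200 = 295^(128+64+8) ≡ 400 (mod 401).
Result is 400 ≡ −1, so (295/401) = −1.

-1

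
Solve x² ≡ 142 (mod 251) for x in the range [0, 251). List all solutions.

Since 251 ≡ 3 (mod 4), a square root of 142 is 142^((251+1)/4) = 142^63 mod 251.
Repeated squaring: 142^2≡84, 142^4≡28, 142^8≡31, 142^16≡208, 142^32≡92 (mod 251).
142^63 = 142^(32+16+8+4+2+1) ≡ 49 (mod 251).
Check: 49² = 2401 ≡ 142 (mod 251). The two roots are 49 and 202.

49, 202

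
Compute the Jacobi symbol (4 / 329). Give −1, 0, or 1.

1

Pull out 2^2: since 329 ≡ 1 (mod 8), (2/329) = +1, so (2/329)^2 = +1.
Reached (1/329) = 1. Collecting the sign flips along the way, the symbol is +1.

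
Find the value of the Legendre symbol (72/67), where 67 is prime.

Euler's criterion: (72/67) ≡ 5^33 (mod 67).
5^2 ≡ 25 (mod 67)
5^4 ≡ 22 (mod 67)
5^8 ≡ 15 (mod 67)
5^16 ≡ 24 (mod 67)
5^32 ≡ 40 (mod 67)
5^33 = 5^(32+1) ≡ 66 (mod 67).
Result is 66 ≡ −1, so (72/67) = −1.

-1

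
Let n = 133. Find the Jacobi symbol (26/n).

Pull out 2: since 133 ≡ 5 (mod 8), (2/133) = -1.
Reciprocity: 13 ≡ 1 and 133 ≡ 1 (mod 4), so (13/133) = +(133/13).
Reduce top mod 13: now compute (3/13).
Reciprocity: 3 ≡ 3 and 13 ≡ 1 (mod 4), so (3/13) = +(13/3).
Reduce top mod 3: now compute (1/3).
Reached (1/3) = 1. Collecting the sign flips along the way, the symbol is -1.

-1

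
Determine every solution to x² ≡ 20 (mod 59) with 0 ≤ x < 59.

16, 43

Since 59 ≡ 3 (mod 4), a square root of 20 is 20^((59+1)/4) = 20^15 mod 59.
Repeated squaring: 20^2≡46, 20^4≡51, 20^8≡5 (mod 59).
20^15 = 20^(8+4+2+1) ≡ 16 (mod 59).
Check: 16² = 256 ≡ 20 (mod 59). The two roots are 16 and 43.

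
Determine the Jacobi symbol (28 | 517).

-1

Pull out 2^2: since 517 ≡ 5 (mod 8), (2/517) = -1, so (2/517)^2 = +1.
Reciprocity: 7 ≡ 3 and 517 ≡ 1 (mod 4), so (7/517) = +(517/7).
Reduce top mod 7: now compute (6/7).
Pull out 2: since 7 ≡ 7 (mod 8), (2/7) = +1.
Reciprocity: 3 ≡ 3 and 7 ≡ 3 (mod 4), so (3/7) = −(7/3).
Reduce top mod 3: now compute (1/3).
Reached (1/3) = 1. Collecting the sign flips along the way, the symbol is -1.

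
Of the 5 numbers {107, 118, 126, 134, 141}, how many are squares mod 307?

4

(107/307) = +1 → QR.
(118/307) = +1 → QR.
(126/307) = -1 → non-residue.
(134/307) = +1 → QR.
(141/307) = +1 → QR.
Total quadratic residues among the 5: 4.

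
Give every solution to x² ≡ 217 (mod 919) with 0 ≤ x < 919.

Since 919 ≡ 3 (mod 4), a square root of 217 is 217^((919+1)/4) = 217^230 mod 919.
Repeated squaring: 217^2≡220, 217^4≡612, 217^8≡511, 217^16≡125, 217^32≡2, 217^64≡4, 217^128≡16 (mod 919).
217^230 = 217^(128+64+32+4+2) ≡ 832 (mod 919).
Check: 832² = 692224 ≡ 217 (mod 919). The two roots are 87 and 832.

87, 832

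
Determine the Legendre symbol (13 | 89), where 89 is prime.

Reciprocity: 13 ≡ 1 and 89 ≡ 1 (mod 4), so (13/89) = +(89/13).
Reduce top mod 13: now compute (11/13).
Reciprocity: 11 ≡ 3 and 13 ≡ 1 (mod 4), so (11/13) = +(13/11).
Reduce top mod 11: now compute (2/11).
Pull out 2: since 11 ≡ 3 (mod 8), (2/11) = -1.
Reached (1/11) = 1. Collecting the sign flips along the way, the symbol is -1.

-1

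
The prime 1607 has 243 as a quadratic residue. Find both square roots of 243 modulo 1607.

205, 1402

Since 1607 ≡ 3 (mod 4), a square root of 243 is 243^((1607+1)/4) = 243^402 mod 1607.
Repeated squaring: 243^2≡1197, 243^4≡972, 243^8≡1475, 243^16≡1354, 243^32≡1336, 243^64≡1126, 243^128≡1560, 243^256≡602 (mod 1607).
243^402 = 243^(256+128+16+2) ≡ 1402 (mod 1607).
Check: 1402² = 1965604 ≡ 243 (mod 1607). The two roots are 205 and 1402.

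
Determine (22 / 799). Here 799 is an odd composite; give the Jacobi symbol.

1

Pull out 2: since 799 ≡ 7 (mod 8), (2/799) = +1.
Reciprocity: 11 ≡ 3 and 799 ≡ 3 (mod 4), so (11/799) = −(799/11).
Reduce top mod 11: now compute (7/11).
Reciprocity: 7 ≡ 3 and 11 ≡ 3 (mod 4), so (7/11) = −(11/7).
Reduce top mod 7: now compute (4/7).
Pull out 2^2: since 7 ≡ 7 (mod 8), (2/7) = +1, so (2/7)^2 = +1.
Reached (1/7) = 1. Collecting the sign flips along the way, the symbol is +1.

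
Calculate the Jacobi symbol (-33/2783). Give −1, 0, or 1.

0

First reduce: -33 ≡ 2750 (mod 2783).
Pull out 2: since 2783 ≡ 7 (mod 8), (2/2783) = +1.
Reciprocity: 1375 ≡ 3 and 2783 ≡ 3 (mod 4), so (1375/2783) = −(2783/1375).
Reduce top mod 1375: now compute (33/1375).
Reciprocity: 33 ≡ 1 and 1375 ≡ 3 (mod 4), so (33/1375) = +(1375/33).
Reduce top mod 33: now compute (22/33).
Pull out 2: since 33 ≡ 1 (mod 8), (2/33) = +1.
Reciprocity: 11 ≡ 3 and 33 ≡ 1 (mod 4), so (11/33) = +(33/11).
Reduce top mod 11: now compute (0/11).
Top reduces to 0: gcd > 1, so the symbol is 0.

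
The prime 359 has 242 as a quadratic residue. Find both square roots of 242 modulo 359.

150, 209

Since 359 ≡ 3 (mod 4), a square root of 242 is 242^((359+1)/4) = 242^90 mod 359.
Repeated squaring: 242^2≡47, 242^4≡55, 242^8≡153, 242^16≡74, 242^32≡91, 242^64≡24 (mod 359).
242^90 = 242^(64+16+8+2) ≡ 150 (mod 359).
Check: 150² = 22500 ≡ 242 (mod 359). The two roots are 150 and 209.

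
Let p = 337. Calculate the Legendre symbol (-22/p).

First reduce: -22 ≡ 315 (mod 337).
Reciprocity: 315 ≡ 3 and 337 ≡ 1 (mod 4), so (315/337) = +(337/315).
Reduce top mod 315: now compute (22/315).
Pull out 2: since 315 ≡ 3 (mod 8), (2/315) = -1.
Reciprocity: 11 ≡ 3 and 315 ≡ 3 (mod 4), so (11/315) = −(315/11).
Reduce top mod 11: now compute (7/11).
Reciprocity: 7 ≡ 3 and 11 ≡ 3 (mod 4), so (7/11) = −(11/7).
Reduce top mod 7: now compute (4/7).
Pull out 2^2: since 7 ≡ 7 (mod 8), (2/7) = +1, so (2/7)^2 = +1.
Reached (1/7) = 1. Collecting the sign flips along the way, the symbol is -1.

-1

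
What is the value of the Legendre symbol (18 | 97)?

1

Pull out 2: since 97 ≡ 1 (mod 8), (2/97) = +1.
Reciprocity: 9 ≡ 1 and 97 ≡ 1 (mod 4), so (9/97) = +(97/9).
Reduce top mod 9: now compute (7/9).
Reciprocity: 7 ≡ 3 and 9 ≡ 1 (mod 4), so (7/9) = +(9/7).
Reduce top mod 7: now compute (2/7).
Pull out 2: since 7 ≡ 7 (mod 8), (2/7) = +1.
Reached (1/7) = 1. Collecting the sign flips along the way, the symbol is +1.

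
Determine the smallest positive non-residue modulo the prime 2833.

(2/2833) = +1, so 2 is a residue.
(3/2833) = +1, so 3 is a residue.
(4/2833) = +1, so 4 is a residue.
(5/2833) = −1, so 5 is the smallest positive non-residue mod 2833.

5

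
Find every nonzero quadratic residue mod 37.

Square k = 1,…,18 (k and 37−k give the same square):
1²=1, 2²=4, 3²=9, 4²=16, 5²=25, 6²=36, 7²≡12, 8²≡27, 9²≡7, 10²≡26, 11²≡10, 12²≡33, 13²≡21, 14²≡11, 15²≡3, 16²≡34, 17²≡30, 18²≡28 (mod 37).
So the quadratic residues mod 37 are {1, 3, 4, 7, 9, 10, 11, 12, 16, 21, 25, 26, 27, 28, 30, 33, 34, 36}.

1 3 4 7 9 10 11 12 16 21 25 26 27 28 30 33 34 36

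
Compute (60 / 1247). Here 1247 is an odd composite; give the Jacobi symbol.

-1

Pull out 2^2: since 1247 ≡ 7 (mod 8), (2/1247) = +1, so (2/1247)^2 = +1.
Reciprocity: 15 ≡ 3 and 1247 ≡ 3 (mod 4), so (15/1247) = −(1247/15).
Reduce top mod 15: now compute (2/15).
Pull out 2: since 15 ≡ 7 (mod 8), (2/15) = +1.
Reached (1/15) = 1. Collecting the sign flips along the way, the symbol is -1.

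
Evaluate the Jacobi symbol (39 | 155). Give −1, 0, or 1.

1

Reciprocity: 39 ≡ 3 and 155 ≡ 3 (mod 4), so (39/155) = −(155/39).
Reduce top mod 39: now compute (38/39).
Pull out 2: since 39 ≡ 7 (mod 8), (2/39) = +1.
Reciprocity: 19 ≡ 3 and 39 ≡ 3 (mod 4), so (19/39) = −(39/19).
Reduce top mod 19: now compute (1/19).
Reached (1/19) = 1. Collecting the sign flips along the way, the symbol is +1.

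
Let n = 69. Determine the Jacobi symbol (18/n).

0

Pull out 2: since 69 ≡ 5 (mod 8), (2/69) = -1.
Reciprocity: 9 ≡ 1 and 69 ≡ 1 (mod 4), so (9/69) = +(69/9).
Reduce top mod 9: now compute (6/9).
Pull out 2: since 9 ≡ 1 (mod 8), (2/9) = +1.
Reciprocity: 3 ≡ 3 and 9 ≡ 1 (mod 4), so (3/9) = +(9/3).
Reduce top mod 3: now compute (0/3).
Top reduces to 0: gcd > 1, so the symbol is 0.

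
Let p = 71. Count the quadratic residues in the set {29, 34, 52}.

(29/71) = +1 → QR.
(34/71) = -1 → non-residue.
(52/71) = -1 → non-residue.
Total quadratic residues among the 3: 1.

1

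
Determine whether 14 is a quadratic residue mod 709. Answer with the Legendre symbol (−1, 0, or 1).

Pull out 2: since 709 ≡ 5 (mod 8), (2/709) = -1.
Reciprocity: 7 ≡ 3 and 709 ≡ 1 (mod 4), so (7/709) = +(709/7).
Reduce top mod 7: now compute (2/7).
Pull out 2: since 7 ≡ 7 (mod 8), (2/7) = +1.
Reached (1/7) = 1. Collecting the sign flips along the way, the symbol is -1.

-1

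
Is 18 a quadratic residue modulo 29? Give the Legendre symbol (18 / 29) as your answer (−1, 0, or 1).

-1

Euler's criterion: (18/29) ≡ 18^14 (mod 29).
18^2 ≡ 5 (mod 29)
18^4 ≡ 25 (mod 29)
18^8 ≡ 16 (mod 29)
18^14 = 18^(8+4+2) ≡ 28 (mod 29).
Result is 28 ≡ −1, so (18/29) = −1.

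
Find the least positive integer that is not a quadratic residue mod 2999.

(2/2999) = +1, so 2 is a residue.
(3/2999) = +1, so 3 is a residue.
(4/2999) = +1, so 4 is a residue.
(5/2999) = +1, so 5 is a residue.
(6/2999) = +1, so 6 is a residue.
(7/2999) = +1, so 7 is a residue.
(8/2999) = +1, so 8 is a residue.
(9/2999) = +1, so 9 is a residue.
(10/2999) = +1, so 10 is a residue.
(11/2999) = +1, so 11 is a residue.
(12/2999) = +1, so 12 is a residue.
(13/2999) = +1, so 13 is a residue.
(14/2999) = +1, so 14 is a residue.
(15/2999) = +1, so 15 is a residue.
(16/2999) = +1, so 16 is a residue.
(17/2999) = −1, so 17 is the smallest positive non-residue mod 2999.

17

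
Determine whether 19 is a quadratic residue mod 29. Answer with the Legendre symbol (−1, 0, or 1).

Reciprocity: 19 ≡ 3 and 29 ≡ 1 (mod 4), so (19/29) = +(29/19).
Reduce top mod 19: now compute (10/19).
Pull out 2: since 19 ≡ 3 (mod 8), (2/19) = -1.
Reciprocity: 5 ≡ 1 and 19 ≡ 3 (mod 4), so (5/19) = +(19/5).
Reduce top mod 5: now compute (4/5).
Pull out 2^2: since 5 ≡ 5 (mod 8), (2/5) = -1, so (2/5)^2 = +1.
Reached (1/5) = 1. Collecting the sign flips along the way, the symbol is -1.

-1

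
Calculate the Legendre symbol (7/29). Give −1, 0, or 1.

Euler's criterion: (7/29) ≡ 7^14 (mod 29).
7^2 ≡ 20 (mod 29)
7^4 ≡ 23 (mod 29)
7^8 ≡ 7 (mod 29)
7^14 = 7^(8+4+2) ≡ 1 (mod 29).
Result is 1, so (7/29) = 1.

1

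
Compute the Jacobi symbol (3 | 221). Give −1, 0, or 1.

-1

Reciprocity: 3 ≡ 3 and 221 ≡ 1 (mod 4), so (3/221) = +(221/3).
Reduce top mod 3: now compute (2/3).
Pull out 2: since 3 ≡ 3 (mod 8), (2/3) = -1.
Reached (1/3) = 1. Collecting the sign flips along the way, the symbol is -1.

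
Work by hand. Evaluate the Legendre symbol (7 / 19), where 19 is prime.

1

Euler's criterion: (7/19) ≡ 7^9 (mod 19).
7^2 ≡ 11 (mod 19)
7^4 ≡ 7 (mod 19)
7^8 ≡ 11 (mod 19)
7^9 = 7^(8+1) ≡ 1 (mod 19).
Result is 1, so (7/19) = 1.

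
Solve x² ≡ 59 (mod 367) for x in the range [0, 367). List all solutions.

64, 303

Since 367 ≡ 3 (mod 4), a square root of 59 is 59^((367+1)/4) = 59^92 mod 367.
Repeated squaring: 59^2≡178, 59^4≡122, 59^8≡204, 59^16≡145, 59^32≡106, 59^64≡226 (mod 367).
59^92 = 59^(64+16+8+4) ≡ 64 (mod 367).
Check: 64² = 4096 ≡ 59 (mod 367). The two roots are 64 and 303.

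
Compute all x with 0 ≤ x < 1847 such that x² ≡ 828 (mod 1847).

613, 1234

Since 1847 ≡ 3 (mod 4), a square root of 828 is 828^((1847+1)/4) = 828^462 mod 1847.
Repeated squaring: 828^2≡347, 828^4≡354, 828^8≡1567, 828^16≡826, 828^32≡733, 828^64≡1659, 828^128≡251, 828^256≡203 (mod 1847).
828^462 = 828^(256+128+64+8+4+2) ≡ 1234 (mod 1847).
Check: 1234² = 1522756 ≡ 828 (mod 1847). The two roots are 613 and 1234.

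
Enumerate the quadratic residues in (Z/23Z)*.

Square k = 1,…,11 (k and 23−k give the same square):
1²=1, 2²=4, 3²=9, 4²=16, 5²≡2, 6²≡13, 7²≡3, 8²≡18, 9²≡12, 10²≡8, 11²≡6 (mod 23).
So the quadratic residues mod 23 are {1, 2, 3, 4, 6, 8, 9, 12, 13, 16, 18}.

1, 2, 3, 4, 6, 8, 9, 12, 13, 16, 18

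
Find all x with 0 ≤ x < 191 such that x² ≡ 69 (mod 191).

Since 191 ≡ 3 (mod 4), a square root of 69 is 69^((191+1)/4) = 69^48 mod 191.
Repeated squaring: 69^2≡177, 69^4≡5, 69^8≡25, 69^16≡52, 69^32≡30 (mod 191).
69^48 = 69^(32+16) ≡ 32 (mod 191).
Check: 32² = 1024 ≡ 69 (mod 191). The two roots are 32 and 159.

32, 159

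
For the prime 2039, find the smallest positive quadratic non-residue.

(2/2039) = +1, so 2 is a residue.
(3/2039) = +1, so 3 is a residue.
(4/2039) = +1, so 4 is a residue.
(5/2039) = +1, so 5 is a residue.
(6/2039) = +1, so 6 is a residue.
(7/2039) = −1, so 7 is the smallest positive non-residue mod 2039.

7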